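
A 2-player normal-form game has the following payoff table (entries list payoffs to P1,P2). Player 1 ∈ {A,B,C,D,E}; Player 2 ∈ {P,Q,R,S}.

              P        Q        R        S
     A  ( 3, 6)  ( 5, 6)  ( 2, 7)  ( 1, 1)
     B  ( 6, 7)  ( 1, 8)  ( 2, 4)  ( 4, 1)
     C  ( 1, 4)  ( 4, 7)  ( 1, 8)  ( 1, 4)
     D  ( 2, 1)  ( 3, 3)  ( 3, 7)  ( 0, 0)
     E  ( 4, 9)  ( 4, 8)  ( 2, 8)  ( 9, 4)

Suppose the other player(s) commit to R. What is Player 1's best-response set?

u_1(A vs R) = 2
u_1(B vs R) = 2
u_1(C vs R) = 1
u_1(D vs R) = 3
u_1(E vs R) = 2
max payoff 3 at {D}

BR_1 = {D}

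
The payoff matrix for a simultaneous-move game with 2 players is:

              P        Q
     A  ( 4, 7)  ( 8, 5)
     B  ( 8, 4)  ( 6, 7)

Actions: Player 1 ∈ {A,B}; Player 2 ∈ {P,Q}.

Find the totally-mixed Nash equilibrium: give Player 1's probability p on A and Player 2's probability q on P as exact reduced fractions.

P1 indiff ⇒ q·4+(1-q)·8 = q·8+(1-q)·6 ⇒ q(-4) = (1-q)(-2) ⇒ q = 1/3
P2 indiff ⇒ p·7+(1-p)·4 = p·5+(1-p)·7 ⇒ p(2) = (1-p)(3) ⇒ p = 3/5

p=3/5, q=1/3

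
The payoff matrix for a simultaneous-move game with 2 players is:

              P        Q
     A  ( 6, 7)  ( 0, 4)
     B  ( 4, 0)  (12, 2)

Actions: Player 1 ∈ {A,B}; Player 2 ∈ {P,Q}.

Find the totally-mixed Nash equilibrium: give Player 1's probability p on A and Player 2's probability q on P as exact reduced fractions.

P1 indiff ⇒ q·6+(1-q)·0 = q·4+(1-q)·12 ⇒ q(2) = (1-q)(12) ⇒ q = 6/7
P2 indiff ⇒ p·7+(1-p)·0 = p·4+(1-p)·2 ⇒ p(3) = (1-p)(2) ⇒ p = 2/5

(p,q) = (2/5, 6/7)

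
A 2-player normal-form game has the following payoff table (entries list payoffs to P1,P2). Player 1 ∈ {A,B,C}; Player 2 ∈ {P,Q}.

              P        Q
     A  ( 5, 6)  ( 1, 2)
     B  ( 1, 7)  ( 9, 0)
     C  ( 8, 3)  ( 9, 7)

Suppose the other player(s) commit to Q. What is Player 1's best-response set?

P1 best: {B,C}

u_1(A vs Q) = 1
u_1(B vs Q) = 9
u_1(C vs Q) = 9
max payoff 9 at {B,C}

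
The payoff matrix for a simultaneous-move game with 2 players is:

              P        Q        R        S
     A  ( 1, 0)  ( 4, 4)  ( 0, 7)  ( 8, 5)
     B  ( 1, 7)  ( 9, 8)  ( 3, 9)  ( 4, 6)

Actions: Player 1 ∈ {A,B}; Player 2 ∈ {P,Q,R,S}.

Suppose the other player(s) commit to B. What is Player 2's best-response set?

u_2(P vs B) = 7
u_2(Q vs B) = 8
u_2(R vs B) = 9
u_2(S vs B) = 6
max payoff 9 at {R}

argmax u_2 = {R}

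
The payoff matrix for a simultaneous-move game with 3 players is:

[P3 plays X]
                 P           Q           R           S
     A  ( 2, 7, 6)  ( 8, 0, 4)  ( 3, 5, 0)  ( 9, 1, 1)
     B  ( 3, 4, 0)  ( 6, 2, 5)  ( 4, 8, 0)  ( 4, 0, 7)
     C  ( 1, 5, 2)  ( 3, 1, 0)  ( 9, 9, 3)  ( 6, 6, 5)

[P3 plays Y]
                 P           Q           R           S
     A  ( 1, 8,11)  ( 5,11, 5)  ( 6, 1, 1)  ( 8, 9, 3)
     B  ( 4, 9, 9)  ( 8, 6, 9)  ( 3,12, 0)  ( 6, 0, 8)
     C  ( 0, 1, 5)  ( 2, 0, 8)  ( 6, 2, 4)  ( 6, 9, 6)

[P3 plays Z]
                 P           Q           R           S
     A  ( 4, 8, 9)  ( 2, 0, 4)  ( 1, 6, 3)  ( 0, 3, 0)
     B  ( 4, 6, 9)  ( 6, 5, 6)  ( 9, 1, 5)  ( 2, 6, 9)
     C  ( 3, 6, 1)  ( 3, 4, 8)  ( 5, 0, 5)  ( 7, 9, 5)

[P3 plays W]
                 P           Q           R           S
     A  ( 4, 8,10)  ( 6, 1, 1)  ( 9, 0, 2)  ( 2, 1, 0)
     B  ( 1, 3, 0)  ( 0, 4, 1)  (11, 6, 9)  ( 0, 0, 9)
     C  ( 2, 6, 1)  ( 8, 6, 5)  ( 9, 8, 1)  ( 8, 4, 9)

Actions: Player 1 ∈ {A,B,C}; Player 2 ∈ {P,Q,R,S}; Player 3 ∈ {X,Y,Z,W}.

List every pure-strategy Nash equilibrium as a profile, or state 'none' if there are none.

(A,P,X): not NE [P1→B gives 3>2; P3→Y gives 11>6]
(A,P,Y): not NE [P1→B gives 4>1; P2→Q gives 11>8]
(A,P,Z): not NE [P3→Y gives 11>9]
(A,P,W): not NE [P3→Y gives 11>10]
(A,Q,X): not NE [P2→P gives 7>0; P3→Y gives 5>4]
(A,Q,Y): not NE [P1→B gives 8>5]
(A,Q,Z): not NE [P1→B gives 6>2; P2→P gives 8>0; P3→Y gives 5>4]
(A,Q,W): not NE [P1→C gives 8>6; P2→P gives 8>1; P3→Y gives 5>1]
(A,R,X): not NE [P1→C gives 9>3; P2→P gives 7>5; P3→Z gives 3>0]
(A,R,Y): not NE [P2→Q gives 11>1; P3→Z gives 3>1]
(A,R,Z): not NE [P1→B gives 9>1; P2→P gives 8>6]
(A,R,W): not NE [P1→B gives 11>9; P2→P gives 8>0; P3→Z gives 3>2]
(A,S,X): not NE [P2→P gives 7>1; P3→Y gives 3>1]
(A,S,Y): not NE [P2→Q gives 11>9]
(A,S,Z): not NE [P1→C gives 7>0; P2→P gives 8>3; P3→Y gives 3>0]
(A,S,W): not NE [P1→C gives 8>2; P2→P gives 8>1; P3→Y gives 3>0]
(B,P,X): not NE [P2→R gives 8>4; P3→Z gives 9>0]
(B,P,Y): not NE [P2→R gives 12>9]
(B,P,Z): NE
(B,P,W): not NE [P1→A gives 4>1; P2→R gives 6>3; P3→Z gives 9>0]
(B,Q,X): not NE [P1→A gives 8>6; P2→R gives 8>2; P3→Y gives 9>5]
(B,Q,Y): not NE [P2→R gives 12>6]
(B,Q,Z): not NE [P2→S gives 6>5; P3→Y gives 9>6]
(B,Q,W): not NE [P1→C gives 8>0; P2→R gives 6>4; P3→Y gives 9>1]
(B,R,X): not NE [P1→C gives 9>4; P3→W gives 9>0]
(B,R,Y): not NE [P1→C gives 6>3; P3→W gives 9>0]
(B,R,Z): not NE [P2→S gives 6>1; P3→W gives 9>5]
(B,R,W): NE
(B,S,X): not NE [P1→A gives 9>4; P2→R gives 8>0; P3→W gives 9>7]
(B,S,Y): not NE [P1→A gives 8>6; P2→R gives 12>0; P3→W gives 9>8]
(B,S,Z): not NE [P1→C gives 7>2]
(B,S,W): not NE [P1→C gives 8>0; P2→R gives 6>0]
(C,P,X): not NE [P1→B gives 3>1; P2→R gives 9>5; P3→Y gives 5>2]
(C,P,Y): not NE [P1→B gives 4>0; P2→S gives 9>1]
(C,P,Z): not NE [P1→B gives 4>3; P2→S gives 9>6; P3→Y gives 5>1]
(C,P,W): not NE [P1→A gives 4>2; P2→R gives 8>6; P3→Y gives 5>1]
(C,Q,X): not NE [P1→A gives 8>3; P2→R gives 9>1; P3→Z gives 8>0]
(C,Q,Y): not NE [P1→B gives 8>2; P2→S gives 9>0]
(C,Q,Z): not NE [P1→B gives 6>3; P2→S gives 9>4]
(C,Q,W): not NE [P2→R gives 8>6; P3→Z gives 8>5]
(C,R,X): not NE [P3→Z gives 5>3]
(C,R,Y): not NE [P2→S gives 9>2; P3→Z gives 5>4]
(C,R,Z): not NE [P1→B gives 9>5; P2→S gives 9>0]
(C,R,W): not NE [P1→B gives 11>9; P3→Z gives 5>1]
(C,S,X): not NE [P1→A gives 9>6; P2→R gives 9>6; P3→W gives 9>5]
(C,S,Y): not NE [P1→A gives 8>6; P3→W gives 9>6]
(C,S,Z): not NE [P3→W gives 9>5]
(C,S,W): not NE [P2→R gives 8>4]

NE set: (B,P,Z), (B,R,W)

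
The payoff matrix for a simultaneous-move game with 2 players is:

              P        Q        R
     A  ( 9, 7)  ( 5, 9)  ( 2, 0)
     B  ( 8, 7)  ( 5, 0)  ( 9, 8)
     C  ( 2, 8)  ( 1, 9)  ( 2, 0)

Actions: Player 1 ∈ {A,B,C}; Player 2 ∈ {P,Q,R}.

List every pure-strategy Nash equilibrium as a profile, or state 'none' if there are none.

(A,P): not NE [P2→Q gives 9>7]
(A,Q): NE
(A,R): not NE [P1→B gives 9>2; P2→Q gives 9>0]
(B,P): not NE [P1→A gives 9>8; P2→R gives 8>7]
(B,Q): not NE [P2→R gives 8>0]
(B,R): NE
(C,P): not NE [P1→A gives 9>2; P2→Q gives 9>8]
(C,Q): not NE [P1→B gives 5>1]
(C,R): not NE [P1→B gives 9>2; P2→Q gives 9>0]

PSNE = {(A,Q), (B,R)}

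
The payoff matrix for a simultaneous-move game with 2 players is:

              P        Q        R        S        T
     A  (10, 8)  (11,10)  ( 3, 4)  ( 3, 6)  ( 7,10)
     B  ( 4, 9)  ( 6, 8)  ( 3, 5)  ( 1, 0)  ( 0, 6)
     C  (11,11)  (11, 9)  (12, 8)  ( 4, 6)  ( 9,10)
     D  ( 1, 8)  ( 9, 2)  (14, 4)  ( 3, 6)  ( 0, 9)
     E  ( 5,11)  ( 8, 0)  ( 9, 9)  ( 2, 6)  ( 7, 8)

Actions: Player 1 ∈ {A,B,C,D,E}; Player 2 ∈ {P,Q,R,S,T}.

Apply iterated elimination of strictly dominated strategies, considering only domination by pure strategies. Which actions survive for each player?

P1 drop B (C beats it: P:11>4 Q:11>6 R:12>3 S:4>1 T:9>0)
P1 drop E (C beats it: P:11>5 Q:11>8 R:12>9 S:4>2 T:9>7)
P2 drop R (P beats it: A:8>4 C:11>8 D:8>4)
P1 drop D (C beats it: P:11>1 Q:11>9 S:4>3 T:9>0)
P2 drop S (P beats it: A:8>6 C:11>6)
P1→{A,C} P2→{P,Q,T}

IESDS → P1:{A,C} P2:{P,Q,T}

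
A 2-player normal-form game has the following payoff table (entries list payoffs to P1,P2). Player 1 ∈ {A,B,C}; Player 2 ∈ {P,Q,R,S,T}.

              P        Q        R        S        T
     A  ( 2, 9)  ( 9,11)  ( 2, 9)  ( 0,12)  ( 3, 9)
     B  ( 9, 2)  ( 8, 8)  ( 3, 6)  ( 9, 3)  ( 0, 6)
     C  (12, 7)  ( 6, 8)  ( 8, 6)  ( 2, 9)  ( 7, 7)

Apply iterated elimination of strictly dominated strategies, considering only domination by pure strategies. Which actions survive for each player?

Remaining: P1:{A,B} P2:{Q,S}

P2 drop P (Q beats it: A:11>9 B:8>2 C:8>7)
P2 drop R (Q beats it: A:11>9 B:8>6 C:8>6)
P2 drop T (Q beats it: A:11>9 B:8>6 C:8>7)
P1 drop C (B beats it: Q:8>6 S:9>2)
P1→{A,B} P2→{Q,S}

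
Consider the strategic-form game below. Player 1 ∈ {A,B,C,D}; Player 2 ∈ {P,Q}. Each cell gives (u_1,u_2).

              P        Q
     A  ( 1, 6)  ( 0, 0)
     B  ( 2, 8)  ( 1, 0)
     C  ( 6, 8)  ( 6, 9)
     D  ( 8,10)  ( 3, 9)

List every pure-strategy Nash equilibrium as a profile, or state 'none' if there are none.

(A,P): not NE [P1→D gives 8>1]
(A,Q): not NE [P1→C gives 6>0; P2→P gives 6>0]
(B,P): not NE [P1→D gives 8>2]
(B,Q): not NE [P1→C gives 6>1; P2→P gives 8>0]
(C,P): not NE [P1→D gives 8>6; P2→Q gives 9>8]
(C,Q): NE
(D,P): NE
(D,Q): not NE [P1→C gives 6>3; P2→P gives 10>9]

NE set: (C,Q), (D,P)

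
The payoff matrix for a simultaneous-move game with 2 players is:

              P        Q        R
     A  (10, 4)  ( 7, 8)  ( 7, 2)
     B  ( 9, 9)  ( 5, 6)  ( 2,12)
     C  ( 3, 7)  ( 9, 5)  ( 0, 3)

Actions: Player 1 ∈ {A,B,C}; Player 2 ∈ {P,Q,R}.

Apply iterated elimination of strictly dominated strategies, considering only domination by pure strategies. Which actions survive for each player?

IESDS → P1:{A,C} P2:{P,Q}

P1 drop B (A beats it: P:10>9 Q:7>5 R:7>2)
P2 drop R (P beats it: A:4>2 C:7>3)
P1→{A,C} P2→{P,Q}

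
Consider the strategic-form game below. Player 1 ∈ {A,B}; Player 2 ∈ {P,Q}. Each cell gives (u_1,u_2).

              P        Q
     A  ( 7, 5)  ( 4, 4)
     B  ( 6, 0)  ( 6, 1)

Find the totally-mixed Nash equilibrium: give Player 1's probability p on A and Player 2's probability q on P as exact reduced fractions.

P1 indiff ⇒ q·7+(1-q)·4 = q·6+(1-q)·6 ⇒ q(1) = (1-q)(2) ⇒ q = 2/3
P2 indiff ⇒ p·5+(1-p)·0 = p·4+(1-p)·1 ⇒ p(1) = (1-p)(1) ⇒ p = 1/2

P1 mixes 1/2 on A; P2 mixes 2/3 on P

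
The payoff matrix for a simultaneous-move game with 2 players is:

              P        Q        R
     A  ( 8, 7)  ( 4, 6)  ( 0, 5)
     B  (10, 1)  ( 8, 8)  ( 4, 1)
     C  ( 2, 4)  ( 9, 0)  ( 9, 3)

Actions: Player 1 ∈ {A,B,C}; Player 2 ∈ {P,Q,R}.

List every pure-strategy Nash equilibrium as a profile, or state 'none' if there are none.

(A,P): not NE [P1→B gives 10>8]
(A,Q): not NE [P1→C gives 9>4; P2→P gives 7>6]
(A,R): not NE [P1→C gives 9>0; P2→P gives 7>5]
(B,P): not NE [P2→Q gives 8>1]
(B,Q): not NE [P1→C gives 9>8]
(B,R): not NE [P1→C gives 9>4; P2→Q gives 8>1]
(C,P): not NE [P1→B gives 10>2]
(C,Q): not NE [P2→P gives 4>0]
(C,R): not NE [P2→P gives 4>3]

No pure NE.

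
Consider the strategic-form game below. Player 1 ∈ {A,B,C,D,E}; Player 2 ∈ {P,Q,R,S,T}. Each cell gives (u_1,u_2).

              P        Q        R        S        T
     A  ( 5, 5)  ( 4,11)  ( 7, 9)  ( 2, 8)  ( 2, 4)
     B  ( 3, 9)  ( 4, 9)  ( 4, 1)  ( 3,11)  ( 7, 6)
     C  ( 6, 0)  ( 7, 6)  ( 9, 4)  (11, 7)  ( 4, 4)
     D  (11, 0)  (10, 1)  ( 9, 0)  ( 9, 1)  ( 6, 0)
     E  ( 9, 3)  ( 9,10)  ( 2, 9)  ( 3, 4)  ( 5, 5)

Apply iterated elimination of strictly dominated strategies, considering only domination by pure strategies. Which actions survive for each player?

P1 drop A (C beats it: P:6>5 Q:7>4 R:9>7 S:11>2 T:4>2)
P1 drop E (D beats it: P:11>9 Q:10>9 R:9>2 S:9>3 T:6>5)
P2 drop P (S beats it: B:11>9 C:7>0 D:1>0)
P2 drop R (Q beats it: B:9>1 C:6>4 D:1>0)
P2 drop T (Q beats it: B:9>6 C:6>4 D:1>0)
P1 drop B (C beats it: Q:7>4 S:11>3)
P1→{C,D} P2→{Q,S}

IESDS → P1:{C,D} P2:{Q,S}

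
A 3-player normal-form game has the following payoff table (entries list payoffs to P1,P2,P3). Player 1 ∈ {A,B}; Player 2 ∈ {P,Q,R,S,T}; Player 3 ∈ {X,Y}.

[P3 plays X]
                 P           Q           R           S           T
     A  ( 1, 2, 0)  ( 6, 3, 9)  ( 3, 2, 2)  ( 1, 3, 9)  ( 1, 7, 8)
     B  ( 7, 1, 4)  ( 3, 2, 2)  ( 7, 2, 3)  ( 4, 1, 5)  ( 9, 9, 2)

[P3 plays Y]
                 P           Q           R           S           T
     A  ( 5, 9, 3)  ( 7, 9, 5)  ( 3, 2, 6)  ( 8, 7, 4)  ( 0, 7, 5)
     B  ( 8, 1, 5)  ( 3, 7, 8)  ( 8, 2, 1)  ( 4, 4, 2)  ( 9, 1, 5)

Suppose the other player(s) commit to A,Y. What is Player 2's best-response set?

u_2(P vs A,Y) = 9
u_2(Q vs A,Y) = 9
u_2(R vs A,Y) = 2
u_2(S vs A,Y) = 7
u_2(T vs A,Y) = 7
max payoff 9 at {P,Q}

argmax u_2 = {P,Q}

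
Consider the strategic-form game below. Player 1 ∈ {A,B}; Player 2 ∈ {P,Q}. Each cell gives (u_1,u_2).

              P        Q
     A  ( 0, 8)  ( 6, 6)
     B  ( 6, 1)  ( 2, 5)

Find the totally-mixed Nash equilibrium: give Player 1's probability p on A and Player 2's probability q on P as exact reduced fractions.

p=2/3, q=2/5

P1 indiff ⇒ q·0+(1-q)·6 = q·6+(1-q)·2 ⇒ q(-6) = (1-q)(-4) ⇒ q = 2/5
P2 indiff ⇒ p·8+(1-p)·1 = p·6+(1-p)·5 ⇒ p(2) = (1-p)(4) ⇒ p = 2/3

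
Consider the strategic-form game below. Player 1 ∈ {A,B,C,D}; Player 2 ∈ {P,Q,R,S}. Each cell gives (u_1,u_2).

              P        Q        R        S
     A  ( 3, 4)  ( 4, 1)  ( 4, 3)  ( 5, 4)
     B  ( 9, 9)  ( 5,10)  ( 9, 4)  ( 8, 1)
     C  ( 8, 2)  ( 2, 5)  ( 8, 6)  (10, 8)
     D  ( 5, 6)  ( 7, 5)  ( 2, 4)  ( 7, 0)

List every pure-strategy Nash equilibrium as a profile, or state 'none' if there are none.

(A,P): not NE [P1→B gives 9>3]
(A,Q): not NE [P1→D gives 7>4; P2→S gives 4>1]
(A,R): not NE [P1→B gives 9>4; P2→S gives 4>3]
(A,S): not NE [P1→C gives 10>5]
(B,P): not NE [P2→Q gives 10>9]
(B,Q): not NE [P1→D gives 7>5]
(B,R): not NE [P2→Q gives 10>4]
(B,S): not NE [P1→C gives 10>8; P2→Q gives 10>1]
(C,P): not NE [P1→B gives 9>8; P2→S gives 8>2]
(C,Q): not NE [P1→D gives 7>2; P2→S gives 8>5]
(C,R): not NE [P1→B gives 9>8; P2→S gives 8>6]
(C,S): NE
(D,P): not NE [P1→B gives 9>5]
(D,Q): not NE [P2→P gives 6>5]
(D,R): not NE [P1→B gives 9>2; P2→P gives 6>4]
(D,S): not NE [P1→C gives 10>7; P2→P gives 6>0]

NE set: (C,S)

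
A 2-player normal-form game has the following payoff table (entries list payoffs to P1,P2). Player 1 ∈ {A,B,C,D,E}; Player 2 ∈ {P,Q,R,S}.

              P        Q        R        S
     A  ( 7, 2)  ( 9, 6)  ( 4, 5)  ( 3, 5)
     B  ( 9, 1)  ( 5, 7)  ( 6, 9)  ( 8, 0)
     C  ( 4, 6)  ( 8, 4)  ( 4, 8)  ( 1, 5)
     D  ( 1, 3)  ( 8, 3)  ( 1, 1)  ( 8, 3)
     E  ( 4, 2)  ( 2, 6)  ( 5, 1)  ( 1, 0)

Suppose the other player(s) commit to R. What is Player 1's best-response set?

argmax u_1 = {B}

u_1(A vs R) = 4
u_1(B vs R) = 6
u_1(C vs R) = 4
u_1(D vs R) = 1
u_1(E vs R) = 5
max payoff 6 at {B}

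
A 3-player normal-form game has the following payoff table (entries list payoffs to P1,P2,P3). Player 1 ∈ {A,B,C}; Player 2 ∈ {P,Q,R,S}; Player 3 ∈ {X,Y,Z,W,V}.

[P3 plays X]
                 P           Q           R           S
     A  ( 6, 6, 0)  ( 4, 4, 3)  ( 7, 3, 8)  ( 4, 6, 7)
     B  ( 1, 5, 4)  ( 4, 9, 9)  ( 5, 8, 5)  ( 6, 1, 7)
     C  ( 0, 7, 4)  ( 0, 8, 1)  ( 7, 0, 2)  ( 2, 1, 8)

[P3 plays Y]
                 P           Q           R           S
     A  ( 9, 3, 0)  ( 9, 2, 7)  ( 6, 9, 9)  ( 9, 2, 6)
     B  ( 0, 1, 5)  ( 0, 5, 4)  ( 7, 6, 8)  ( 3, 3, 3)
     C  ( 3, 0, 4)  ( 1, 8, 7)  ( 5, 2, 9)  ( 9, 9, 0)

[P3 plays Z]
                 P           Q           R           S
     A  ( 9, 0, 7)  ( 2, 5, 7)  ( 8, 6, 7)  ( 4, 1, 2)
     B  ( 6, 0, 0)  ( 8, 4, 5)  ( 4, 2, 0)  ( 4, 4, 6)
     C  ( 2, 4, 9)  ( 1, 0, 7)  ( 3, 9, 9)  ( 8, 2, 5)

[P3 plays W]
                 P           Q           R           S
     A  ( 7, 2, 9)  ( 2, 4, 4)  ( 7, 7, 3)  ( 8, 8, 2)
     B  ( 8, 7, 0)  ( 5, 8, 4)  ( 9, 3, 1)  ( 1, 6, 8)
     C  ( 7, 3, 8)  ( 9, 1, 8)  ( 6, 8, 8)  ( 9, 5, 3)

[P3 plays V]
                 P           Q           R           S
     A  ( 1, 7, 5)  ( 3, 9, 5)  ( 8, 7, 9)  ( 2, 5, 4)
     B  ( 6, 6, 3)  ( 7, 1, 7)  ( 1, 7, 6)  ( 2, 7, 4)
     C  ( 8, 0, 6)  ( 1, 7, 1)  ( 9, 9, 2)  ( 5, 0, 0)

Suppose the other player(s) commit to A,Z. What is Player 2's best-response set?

u_2(P vs A,Z) = 0
u_2(Q vs A,Z) = 5
u_2(R vs A,Z) = 6
u_2(S vs A,Z) = 1
max payoff 6 at {R}

argmax u_2 = {R}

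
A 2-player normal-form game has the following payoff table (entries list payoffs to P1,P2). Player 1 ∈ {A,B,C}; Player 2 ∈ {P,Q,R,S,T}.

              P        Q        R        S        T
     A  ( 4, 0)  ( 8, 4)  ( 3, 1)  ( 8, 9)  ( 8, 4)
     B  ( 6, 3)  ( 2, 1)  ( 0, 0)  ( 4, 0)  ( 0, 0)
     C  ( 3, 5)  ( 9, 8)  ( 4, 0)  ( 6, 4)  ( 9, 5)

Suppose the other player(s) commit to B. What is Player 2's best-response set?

u_2(P vs B) = 3
u_2(Q vs B) = 1
u_2(R vs B) = 0
u_2(S vs B) = 0
u_2(T vs B) = 0
max payoff 3 at {P}

P2 best: {P}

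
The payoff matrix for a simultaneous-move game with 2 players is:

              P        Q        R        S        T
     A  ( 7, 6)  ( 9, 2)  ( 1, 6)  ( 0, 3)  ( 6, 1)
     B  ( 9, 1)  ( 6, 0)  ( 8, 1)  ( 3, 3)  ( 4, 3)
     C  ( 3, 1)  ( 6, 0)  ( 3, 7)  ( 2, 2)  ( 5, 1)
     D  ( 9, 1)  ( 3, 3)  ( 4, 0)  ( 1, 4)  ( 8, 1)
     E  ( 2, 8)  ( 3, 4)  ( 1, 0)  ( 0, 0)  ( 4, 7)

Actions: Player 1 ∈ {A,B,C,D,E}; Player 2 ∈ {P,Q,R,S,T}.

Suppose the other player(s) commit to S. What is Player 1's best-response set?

u_1(A vs S) = 0
u_1(B vs S) = 3
u_1(C vs S) = 2
u_1(D vs S) = 1
u_1(E vs S) = 0
max payoff 3 at {B}

argmax u_1 = {B}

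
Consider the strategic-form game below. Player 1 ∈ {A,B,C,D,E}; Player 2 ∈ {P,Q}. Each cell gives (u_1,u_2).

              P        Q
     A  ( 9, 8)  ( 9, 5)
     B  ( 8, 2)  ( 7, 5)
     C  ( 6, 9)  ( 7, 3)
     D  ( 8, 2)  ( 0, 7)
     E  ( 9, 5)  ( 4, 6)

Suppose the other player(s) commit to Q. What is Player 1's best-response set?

u_1(A vs Q) = 9
u_1(B vs Q) = 7
u_1(C vs Q) = 7
u_1(D vs Q) = 0
u_1(E vs Q) = 4
max payoff 9 at {A}

P1 best: {A}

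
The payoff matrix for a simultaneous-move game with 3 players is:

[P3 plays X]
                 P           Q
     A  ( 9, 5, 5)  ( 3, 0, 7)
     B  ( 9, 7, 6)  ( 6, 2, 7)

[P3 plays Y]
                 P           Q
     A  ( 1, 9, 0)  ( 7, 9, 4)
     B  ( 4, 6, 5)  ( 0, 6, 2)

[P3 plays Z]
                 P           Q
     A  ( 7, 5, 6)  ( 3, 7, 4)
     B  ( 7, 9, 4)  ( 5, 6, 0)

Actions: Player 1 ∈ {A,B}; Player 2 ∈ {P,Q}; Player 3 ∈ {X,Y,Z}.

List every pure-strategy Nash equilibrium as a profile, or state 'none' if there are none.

PSNE = {(B,P,X)}

(A,P,X): not NE [P3→Z gives 6>5]
(A,P,Y): not NE [P1→B gives 4>1; P3→Z gives 6>0]
(A,P,Z): not NE [P2→Q gives 7>5]
(A,Q,X): not NE [P1→B gives 6>3; P2→P gives 5>0]
(A,Q,Y): not NE [P3→X gives 7>4]
(A,Q,Z): not NE [P1→B gives 5>3; P3→X gives 7>4]
(B,P,X): NE
(B,P,Y): not NE [P3→X gives 6>5]
(B,P,Z): not NE [P3→X gives 6>4]
(B,Q,X): not NE [P2→P gives 7>2]
(B,Q,Y): not NE [P1→A gives 7>0; P3→X gives 7>2]
(B,Q,Z): not NE [P2→P gives 9>6; P3→X gives 7>0]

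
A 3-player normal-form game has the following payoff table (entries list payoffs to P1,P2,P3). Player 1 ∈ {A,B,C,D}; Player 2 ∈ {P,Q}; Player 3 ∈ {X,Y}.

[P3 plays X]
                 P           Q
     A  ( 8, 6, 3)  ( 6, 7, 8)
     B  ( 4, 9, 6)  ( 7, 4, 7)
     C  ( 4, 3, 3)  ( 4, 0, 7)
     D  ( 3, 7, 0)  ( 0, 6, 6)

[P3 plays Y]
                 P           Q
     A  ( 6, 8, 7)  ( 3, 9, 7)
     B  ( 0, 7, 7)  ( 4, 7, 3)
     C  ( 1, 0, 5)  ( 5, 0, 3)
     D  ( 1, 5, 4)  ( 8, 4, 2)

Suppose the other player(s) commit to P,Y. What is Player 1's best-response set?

u_1(A vs P,Y) = 6
u_1(B vs P,Y) = 0
u_1(C vs P,Y) = 1
u_1(D vs P,Y) = 1
max payoff 6 at {A}

BR_1 = {A}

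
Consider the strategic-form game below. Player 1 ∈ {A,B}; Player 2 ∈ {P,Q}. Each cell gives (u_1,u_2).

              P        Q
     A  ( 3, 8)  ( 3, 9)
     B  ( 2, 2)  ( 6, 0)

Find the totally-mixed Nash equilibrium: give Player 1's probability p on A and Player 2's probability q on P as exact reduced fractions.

(p,q) = (2/3, 3/4)

P1 indiff ⇒ q·3+(1-q)·3 = q·2+(1-q)·6 ⇒ q(1) = (1-q)(3) ⇒ q = 3/4
P2 indiff ⇒ p·8+(1-p)·2 = p·9+(1-p)·0 ⇒ p(-1) = (1-p)(-2) ⇒ p = 2/3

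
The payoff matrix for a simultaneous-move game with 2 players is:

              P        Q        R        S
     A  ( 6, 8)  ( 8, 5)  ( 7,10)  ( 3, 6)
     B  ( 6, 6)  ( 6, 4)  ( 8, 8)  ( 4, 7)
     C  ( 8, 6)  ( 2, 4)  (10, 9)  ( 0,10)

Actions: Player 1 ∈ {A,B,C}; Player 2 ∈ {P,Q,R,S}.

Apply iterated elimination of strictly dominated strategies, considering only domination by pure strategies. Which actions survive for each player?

P2 drop P (R beats it: A:10>8 B:8>6 C:9>6)
P2 drop Q (R beats it: A:10>5 B:8>4 C:9>4)
P1 drop A (B beats it: R:8>7 S:4>3)
P1→{B,C} P2→{R,S}

Survivors P1:{B,C} P2:{R,S}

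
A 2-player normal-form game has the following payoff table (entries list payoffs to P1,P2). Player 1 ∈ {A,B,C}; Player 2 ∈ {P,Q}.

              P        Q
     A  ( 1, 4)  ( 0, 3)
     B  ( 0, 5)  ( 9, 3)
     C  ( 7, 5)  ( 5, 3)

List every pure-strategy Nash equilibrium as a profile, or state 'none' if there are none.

PSNE = {(C,P)}

(A,P): not NE [P1→C gives 7>1]
(A,Q): not NE [P1→B gives 9>0; P2→P gives 4>3]
(B,P): not NE [P1→C gives 7>0]
(B,Q): not NE [P2→P gives 5>3]
(C,P): NE
(C,Q): not NE [P1→B gives 9>5; P2→P gives 5>3]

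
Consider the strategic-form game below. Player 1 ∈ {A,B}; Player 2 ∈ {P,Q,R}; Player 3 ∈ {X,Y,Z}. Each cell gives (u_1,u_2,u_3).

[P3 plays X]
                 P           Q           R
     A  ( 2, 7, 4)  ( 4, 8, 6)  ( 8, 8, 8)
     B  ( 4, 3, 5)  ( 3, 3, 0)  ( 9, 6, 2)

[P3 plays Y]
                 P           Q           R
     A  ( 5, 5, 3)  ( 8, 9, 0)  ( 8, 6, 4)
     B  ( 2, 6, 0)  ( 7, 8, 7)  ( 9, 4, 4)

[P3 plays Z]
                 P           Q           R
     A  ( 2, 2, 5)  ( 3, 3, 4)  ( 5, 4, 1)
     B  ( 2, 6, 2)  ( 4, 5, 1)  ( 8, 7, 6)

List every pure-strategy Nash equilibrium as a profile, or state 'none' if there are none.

NE set: (A,Q,X), (B,R,Z)

(A,P,X): not NE [P1→B gives 4>2; P2→R gives 8>7; P3→Z gives 5>4]
(A,P,Y): not NE [P2→Q gives 9>5; P3→Z gives 5>3]
(A,P,Z): not NE [P2→R gives 4>2]
(A,Q,X): NE
(A,Q,Y): not NE [P3→X gives 6>0]
(A,Q,Z): not NE [P1→B gives 4>3; P2→R gives 4>3; P3→X gives 6>4]
(A,R,X): not NE [P1→B gives 9>8]
(A,R,Y): not NE [P1→B gives 9>8; P2→Q gives 9>6; P3→X gives 8>4]
(A,R,Z): not NE [P1→B gives 8>5; P3→X gives 8>1]
(B,P,X): not NE [P2→R gives 6>3]
(B,P,Y): not NE [P1→A gives 5>2; P2→Q gives 8>6; P3→X gives 5>0]
(B,P,Z): not NE [P2→R gives 7>6; P3→X gives 5>2]
(B,Q,X): not NE [P1→A gives 4>3; P2→R gives 6>3; P3→Y gives 7>0]
(B,Q,Y): not NE [P1→A gives 8>7]
(B,Q,Z): not NE [P2→R gives 7>5; P3→Y gives 7>1]
(B,R,X): not NE [P3→Z gives 6>2]
(B,R,Y): not NE [P2→Q gives 8>4; P3→Z gives 6>4]
(B,R,Z): NE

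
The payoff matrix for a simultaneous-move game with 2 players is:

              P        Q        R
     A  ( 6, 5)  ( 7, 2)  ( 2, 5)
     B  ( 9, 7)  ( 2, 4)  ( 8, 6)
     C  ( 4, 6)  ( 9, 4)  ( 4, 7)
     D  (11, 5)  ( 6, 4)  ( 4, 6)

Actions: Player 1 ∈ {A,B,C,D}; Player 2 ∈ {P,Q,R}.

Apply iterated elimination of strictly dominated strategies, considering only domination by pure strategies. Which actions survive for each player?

Remaining: P1:{B,D} P2:{P,R}

P2 drop Q (P beats it: A:5>2 B:7>4 C:6>4 D:5>4)
P1 drop A (B beats it: P:9>6 R:8>2)
P1 drop C (B beats it: P:9>4 R:8>4)
P1→{B,D} P2→{P,R}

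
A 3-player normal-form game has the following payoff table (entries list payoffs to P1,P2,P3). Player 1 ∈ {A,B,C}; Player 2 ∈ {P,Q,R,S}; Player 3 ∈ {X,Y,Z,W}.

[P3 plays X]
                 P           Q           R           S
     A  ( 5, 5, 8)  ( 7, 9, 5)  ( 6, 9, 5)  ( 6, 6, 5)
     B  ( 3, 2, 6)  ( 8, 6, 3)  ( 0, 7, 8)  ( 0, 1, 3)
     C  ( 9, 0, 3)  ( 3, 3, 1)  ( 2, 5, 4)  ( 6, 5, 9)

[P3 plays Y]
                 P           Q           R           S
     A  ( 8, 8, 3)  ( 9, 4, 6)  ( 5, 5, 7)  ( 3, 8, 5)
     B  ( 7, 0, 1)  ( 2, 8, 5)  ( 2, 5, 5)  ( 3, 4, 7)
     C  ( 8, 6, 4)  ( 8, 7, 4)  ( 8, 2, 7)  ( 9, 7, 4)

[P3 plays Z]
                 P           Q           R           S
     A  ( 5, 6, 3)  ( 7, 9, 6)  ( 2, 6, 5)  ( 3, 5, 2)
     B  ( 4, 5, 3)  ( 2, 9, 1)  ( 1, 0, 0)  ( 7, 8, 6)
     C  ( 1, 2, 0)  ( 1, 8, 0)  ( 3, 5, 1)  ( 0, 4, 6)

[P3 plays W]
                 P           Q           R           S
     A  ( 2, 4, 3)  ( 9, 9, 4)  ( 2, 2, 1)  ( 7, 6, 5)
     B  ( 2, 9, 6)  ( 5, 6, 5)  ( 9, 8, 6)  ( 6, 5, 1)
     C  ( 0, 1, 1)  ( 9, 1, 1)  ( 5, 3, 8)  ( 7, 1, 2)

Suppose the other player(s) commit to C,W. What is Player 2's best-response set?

argmax u_2 = {R}

u_2(P vs C,W) = 1
u_2(Q vs C,W) = 1
u_2(R vs C,W) = 3
u_2(S vs C,W) = 1
max payoff 3 at {R}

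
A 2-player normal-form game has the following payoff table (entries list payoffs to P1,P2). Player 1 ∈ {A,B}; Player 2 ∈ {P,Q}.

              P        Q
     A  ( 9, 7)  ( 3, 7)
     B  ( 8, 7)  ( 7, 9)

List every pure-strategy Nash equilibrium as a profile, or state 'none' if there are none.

(A,P): NE
(A,Q): not NE [P1→B gives 7>3]
(B,P): not NE [P1→A gives 9>8; P2→Q gives 9>7]
(B,Q): NE

PSNE = {(A,P), (B,Q)}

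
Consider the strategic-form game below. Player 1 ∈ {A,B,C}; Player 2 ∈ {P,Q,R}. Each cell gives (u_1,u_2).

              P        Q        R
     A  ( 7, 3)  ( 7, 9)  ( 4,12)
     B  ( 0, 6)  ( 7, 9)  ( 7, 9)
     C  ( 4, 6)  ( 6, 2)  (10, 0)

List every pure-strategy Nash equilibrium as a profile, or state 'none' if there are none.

Nash profiles: (B,Q)

(A,P): not NE [P2→R gives 12>3]
(A,Q): not NE [P2→R gives 12>9]
(A,R): not NE [P1→C gives 10>4]
(B,P): not NE [P1→A gives 7>0; P2→R gives 9>6]
(B,Q): NE
(B,R): not NE [P1→C gives 10>7]
(C,P): not NE [P1→A gives 7>4]
(C,Q): not NE [P1→B gives 7>6; P2→P gives 6>2]
(C,R): not NE [P2→P gives 6>0]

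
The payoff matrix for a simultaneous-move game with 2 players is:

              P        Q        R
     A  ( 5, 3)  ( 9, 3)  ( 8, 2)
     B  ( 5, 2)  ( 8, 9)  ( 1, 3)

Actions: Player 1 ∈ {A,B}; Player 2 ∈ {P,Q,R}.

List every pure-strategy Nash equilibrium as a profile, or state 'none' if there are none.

Nash profiles: (A,P), (A,Q)

(A,P): NE
(A,Q): NE
(A,R): not NE [P2→Q gives 3>2]
(B,P): not NE [P2→Q gives 9>2]
(B,Q): not NE [P1→A gives 9>8]
(B,R): not NE [P1→A gives 8>1; P2→Q gives 9>3]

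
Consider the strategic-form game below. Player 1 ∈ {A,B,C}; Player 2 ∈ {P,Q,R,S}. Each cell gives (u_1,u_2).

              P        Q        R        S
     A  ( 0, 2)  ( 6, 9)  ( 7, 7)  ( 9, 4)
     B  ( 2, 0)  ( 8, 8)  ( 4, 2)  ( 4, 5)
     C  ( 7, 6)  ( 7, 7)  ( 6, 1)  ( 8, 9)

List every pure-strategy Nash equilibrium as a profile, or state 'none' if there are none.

Nash profiles: (B,Q)

(A,P): not NE [P1→C gives 7>0; P2→Q gives 9>2]
(A,Q): not NE [P1→B gives 8>6]
(A,R): not NE [P2→Q gives 9>7]
(A,S): not NE [P2→Q gives 9>4]
(B,P): not NE [P1→C gives 7>2; P2→Q gives 8>0]
(B,Q): NE
(B,R): not NE [P1→A gives 7>4; P2→Q gives 8>2]
(B,S): not NE [P1→A gives 9>4; P2→Q gives 8>5]
(C,P): not NE [P2→S gives 9>6]
(C,Q): not NE [P1→B gives 8>7; P2→S gives 9>7]
(C,R): not NE [P1→A gives 7>6; P2→S gives 9>1]
(C,S): not NE [P1→A gives 9>8]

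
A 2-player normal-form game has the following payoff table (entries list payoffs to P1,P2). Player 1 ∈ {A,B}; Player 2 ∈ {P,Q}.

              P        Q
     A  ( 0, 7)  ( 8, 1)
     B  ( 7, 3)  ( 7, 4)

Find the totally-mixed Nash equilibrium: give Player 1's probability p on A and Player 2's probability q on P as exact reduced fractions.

P1 indiff ⇒ q·0+(1-q)·8 = q·7+(1-q)·7 ⇒ q(-7) = (1-q)(-1) ⇒ q = 1/8
P2 indiff ⇒ p·7+(1-p)·3 = p·1+(1-p)·4 ⇒ p(6) = (1-p)(1) ⇒ p = 1/7

p=1/7, q=1/8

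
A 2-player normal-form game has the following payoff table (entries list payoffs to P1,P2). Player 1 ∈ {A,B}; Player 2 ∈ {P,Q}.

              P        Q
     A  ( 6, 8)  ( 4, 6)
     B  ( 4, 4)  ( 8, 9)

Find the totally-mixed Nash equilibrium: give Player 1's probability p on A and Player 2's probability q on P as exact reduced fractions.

P1 mixes 5/7 on A; P2 mixes 2/3 on P

P1 indiff ⇒ q·6+(1-q)·4 = q·4+(1-q)·8 ⇒ q(2) = (1-q)(4) ⇒ q = 2/3
P2 indiff ⇒ p·8+(1-p)·4 = p·6+(1-p)·9 ⇒ p(2) = (1-p)(5) ⇒ p = 5/7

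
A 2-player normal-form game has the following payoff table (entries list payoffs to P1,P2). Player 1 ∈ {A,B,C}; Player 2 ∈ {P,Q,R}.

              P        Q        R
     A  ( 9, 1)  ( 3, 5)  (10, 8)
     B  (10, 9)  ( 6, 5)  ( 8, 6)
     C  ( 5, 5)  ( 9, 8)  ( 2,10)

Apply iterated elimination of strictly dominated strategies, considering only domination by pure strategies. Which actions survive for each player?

Survivors P1:{A,B} P2:{P,R}

P2 drop Q (R beats it: A:8>5 B:6>5 C:10>8)
P1 drop C (A beats it: P:9>5 R:10>2)
P1→{A,B} P2→{P,R}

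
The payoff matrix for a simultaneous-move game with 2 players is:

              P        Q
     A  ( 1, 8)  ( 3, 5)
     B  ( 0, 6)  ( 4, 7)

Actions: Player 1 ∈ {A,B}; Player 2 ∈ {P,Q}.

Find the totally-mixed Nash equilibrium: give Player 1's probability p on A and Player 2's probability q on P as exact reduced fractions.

P1 indiff ⇒ q·1+(1-q)·3 = q·0+(1-q)·4 ⇒ q(1) = (1-q)(1) ⇒ q = 1/2
P2 indiff ⇒ p·8+(1-p)·6 = p·5+(1-p)·7 ⇒ p(3) = (1-p)(1) ⇒ p = 1/4

p=1/4, q=1/2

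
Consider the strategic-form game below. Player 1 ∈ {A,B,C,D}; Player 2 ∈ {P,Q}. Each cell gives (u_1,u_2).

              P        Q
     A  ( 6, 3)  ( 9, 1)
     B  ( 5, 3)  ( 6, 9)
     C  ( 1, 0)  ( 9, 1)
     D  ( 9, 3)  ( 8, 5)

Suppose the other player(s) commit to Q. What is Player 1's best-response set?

BR_1 = {A,C}

u_1(A vs Q) = 9
u_1(B vs Q) = 6
u_1(C vs Q) = 9
u_1(D vs Q) = 8
max payoff 9 at {A,C}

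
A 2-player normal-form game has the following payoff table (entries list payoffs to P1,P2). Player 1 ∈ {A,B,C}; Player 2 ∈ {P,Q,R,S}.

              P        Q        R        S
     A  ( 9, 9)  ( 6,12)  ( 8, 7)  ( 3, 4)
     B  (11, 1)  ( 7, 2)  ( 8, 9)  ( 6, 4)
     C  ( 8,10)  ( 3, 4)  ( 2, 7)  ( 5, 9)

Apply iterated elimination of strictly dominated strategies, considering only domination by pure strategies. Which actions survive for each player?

P1 drop C (B beats it: P:11>8 Q:7>3 R:8>2 S:6>5)
P2 drop P (Q beats it: A:12>9 B:2>1)
P2 drop S (R beats it: A:7>4 B:9>4)
P1→{A,B} P2→{Q,R}

IESDS → P1:{A,B} P2:{Q,R}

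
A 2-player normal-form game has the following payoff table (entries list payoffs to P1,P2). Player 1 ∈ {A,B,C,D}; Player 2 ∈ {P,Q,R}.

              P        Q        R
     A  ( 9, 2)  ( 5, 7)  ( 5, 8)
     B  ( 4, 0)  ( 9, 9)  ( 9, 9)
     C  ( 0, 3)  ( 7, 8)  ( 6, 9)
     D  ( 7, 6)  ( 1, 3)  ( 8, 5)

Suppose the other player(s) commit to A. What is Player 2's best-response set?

argmax u_2 = {R}

u_2(P vs A) = 2
u_2(Q vs A) = 7
u_2(R vs A) = 8
max payoff 8 at {R}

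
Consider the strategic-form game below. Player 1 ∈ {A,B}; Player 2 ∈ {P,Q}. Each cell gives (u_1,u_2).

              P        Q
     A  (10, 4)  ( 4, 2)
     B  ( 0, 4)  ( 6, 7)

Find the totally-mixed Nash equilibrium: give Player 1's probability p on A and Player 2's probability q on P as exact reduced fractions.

(p,q) = (3/5, 1/6)

P1 indiff ⇒ q·10+(1-q)·4 = q·0+(1-q)·6 ⇒ q(10) = (1-q)(2) ⇒ q = 1/6
P2 indiff ⇒ p·4+(1-p)·4 = p·2+(1-p)·7 ⇒ p(2) = (1-p)(3) ⇒ p = 3/5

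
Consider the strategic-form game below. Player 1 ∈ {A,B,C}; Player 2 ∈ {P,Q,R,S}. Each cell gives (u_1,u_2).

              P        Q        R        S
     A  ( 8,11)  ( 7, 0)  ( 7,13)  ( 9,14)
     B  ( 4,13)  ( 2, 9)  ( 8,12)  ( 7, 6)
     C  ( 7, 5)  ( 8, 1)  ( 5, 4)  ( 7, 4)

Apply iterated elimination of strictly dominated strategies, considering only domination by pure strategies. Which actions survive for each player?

P2 drop Q (P beats it: A:11>0 B:13>9 C:5>1)
P1 drop C (A beats it: P:8>7 R:7>5 S:9>7)
P1→{A,B} P2→{P,R,S}

IESDS → P1:{A,B} P2:{P,R,S}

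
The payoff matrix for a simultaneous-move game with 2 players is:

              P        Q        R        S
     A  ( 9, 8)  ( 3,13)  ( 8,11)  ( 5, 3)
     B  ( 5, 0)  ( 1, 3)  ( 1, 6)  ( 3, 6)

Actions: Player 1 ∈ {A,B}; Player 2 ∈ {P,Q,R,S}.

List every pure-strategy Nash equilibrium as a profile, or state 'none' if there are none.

PSNE = {(A,Q)}

(A,P): not NE [P2→Q gives 13>8]
(A,Q): NE
(A,R): not NE [P2→Q gives 13>11]
(A,S): not NE [P2→Q gives 13>3]
(B,P): not NE [P1→A gives 9>5; P2→S gives 6>0]
(B,Q): not NE [P1→A gives 3>1; P2→S gives 6>3]
(B,R): not NE [P1→A gives 8>1]
(B,S): not NE [P1→A gives 5>3]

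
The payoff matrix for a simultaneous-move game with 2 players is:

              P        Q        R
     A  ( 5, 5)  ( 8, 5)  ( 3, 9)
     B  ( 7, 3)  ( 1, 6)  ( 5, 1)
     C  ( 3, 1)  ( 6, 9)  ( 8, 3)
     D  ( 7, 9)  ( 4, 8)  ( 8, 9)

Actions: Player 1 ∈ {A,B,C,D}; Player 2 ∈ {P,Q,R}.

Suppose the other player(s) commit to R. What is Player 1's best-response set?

u_1(A vs R) = 3
u_1(B vs R) = 5
u_1(C vs R) = 8
u_1(D vs R) = 8
max payoff 8 at {C,D}

P1 best: {C,D}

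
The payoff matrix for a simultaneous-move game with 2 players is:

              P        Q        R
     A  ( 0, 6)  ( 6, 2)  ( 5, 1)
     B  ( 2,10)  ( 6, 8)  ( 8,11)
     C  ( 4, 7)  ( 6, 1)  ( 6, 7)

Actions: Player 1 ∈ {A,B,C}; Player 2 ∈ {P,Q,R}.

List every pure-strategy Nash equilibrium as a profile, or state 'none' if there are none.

NE set: (B,R), (C,P)

(A,P): not NE [P1→C gives 4>0]
(A,Q): not NE [P2→P gives 6>2]
(A,R): not NE [P1→B gives 8>5; P2→P gives 6>1]
(B,P): not NE [P1→C gives 4>2; P2→R gives 11>10]
(B,Q): not NE [P2→R gives 11>8]
(B,R): NE
(C,P): NE
(C,Q): not NE [P2→R gives 7>1]
(C,R): not NE [P1→B gives 8>6]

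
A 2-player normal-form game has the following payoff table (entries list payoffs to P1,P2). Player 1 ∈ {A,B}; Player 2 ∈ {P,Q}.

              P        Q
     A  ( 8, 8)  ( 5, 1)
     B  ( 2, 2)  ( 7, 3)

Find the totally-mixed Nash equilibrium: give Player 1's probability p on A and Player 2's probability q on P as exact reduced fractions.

P1 indiff ⇒ q·8+(1-q)·5 = q·2+(1-q)·7 ⇒ q(6) = (1-q)(2) ⇒ q = 1/4
P2 indiff ⇒ p·8+(1-p)·2 = p·1+(1-p)·3 ⇒ p(7) = (1-p)(1) ⇒ p = 1/8

p=1/8, q=1/4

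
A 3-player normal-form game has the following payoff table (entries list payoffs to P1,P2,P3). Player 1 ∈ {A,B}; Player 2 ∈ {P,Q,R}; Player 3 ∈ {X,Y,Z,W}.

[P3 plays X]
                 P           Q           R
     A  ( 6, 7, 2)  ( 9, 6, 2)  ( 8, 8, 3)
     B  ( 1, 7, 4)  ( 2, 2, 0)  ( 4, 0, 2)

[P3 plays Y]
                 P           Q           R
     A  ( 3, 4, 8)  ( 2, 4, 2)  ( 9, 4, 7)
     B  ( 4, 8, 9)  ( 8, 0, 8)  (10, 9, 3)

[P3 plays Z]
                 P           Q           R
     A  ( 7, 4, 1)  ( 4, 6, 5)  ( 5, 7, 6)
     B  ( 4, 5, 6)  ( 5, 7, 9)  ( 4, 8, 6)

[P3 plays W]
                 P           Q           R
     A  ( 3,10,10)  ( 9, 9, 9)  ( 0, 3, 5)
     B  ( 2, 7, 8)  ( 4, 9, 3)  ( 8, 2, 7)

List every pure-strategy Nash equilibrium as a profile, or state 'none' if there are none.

(A,P,X): not NE [P2→R gives 8>7; P3→W gives 10>2]
(A,P,Y): not NE [P1→B gives 4>3; P3→W gives 10>8]
(A,P,Z): not NE [P2→R gives 7>4; P3→W gives 10>1]
(A,P,W): NE
(A,Q,X): not NE [P2→R gives 8>6; P3→W gives 9>2]
(A,Q,Y): not NE [P1→B gives 8>2; P3→W gives 9>2]
(A,Q,Z): not NE [P1→B gives 5>4; P2→R gives 7>6; P3→W gives 9>5]
(A,Q,W): not NE [P2→P gives 10>9]
(A,R,X): not NE [P3→Y gives 7>3]
(A,R,Y): not NE [P1→B gives 10>9]
(A,R,Z): not NE [P3→Y gives 7>6]
(A,R,W): not NE [P1→B gives 8>0; P2→P gives 10>3; P3→Y gives 7>5]
(B,P,X): not NE [P1→A gives 6>1; P3→Y gives 9>4]
(B,P,Y): not NE [P2→R gives 9>8]
(B,P,Z): not NE [P1→A gives 7>4; P2→R gives 8>5; P3→Y gives 9>6]
(B,P,W): not NE [P1→A gives 3>2; P2→Q gives 9>7; P3→Y gives 9>8]
(B,Q,X): not NE [P1→A gives 9>2; P2→P gives 7>2; P3→Z gives 9>0]
(B,Q,Y): not NE [P2→R gives 9>0; P3→Z gives 9>8]
(B,Q,Z): not NE [P2→R gives 8>7]
(B,Q,W): not NE [P1→A gives 9>4; P3→Z gives 9>3]
(B,R,X): not NE [P1→A gives 8>4; P2→P gives 7>0; P3→W gives 7>2]
(B,R,Y): not NE [P3→W gives 7>3]
(B,R,Z): not NE [P1→A gives 5>4; P3→W gives 7>6]
(B,R,W): not NE [P2→Q gives 9>2]

Nash profiles: (A,P,W)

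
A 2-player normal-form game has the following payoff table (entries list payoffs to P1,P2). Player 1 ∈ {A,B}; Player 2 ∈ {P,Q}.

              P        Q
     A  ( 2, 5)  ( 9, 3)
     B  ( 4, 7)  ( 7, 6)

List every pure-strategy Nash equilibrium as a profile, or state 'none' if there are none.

PSNE = {(B,P)}

(A,P): not NE [P1→B gives 4>2]
(A,Q): not NE [P2→P gives 5>3]
(B,P): NE
(B,Q): not NE [P1→A gives 9>7; P2→P gives 7>6]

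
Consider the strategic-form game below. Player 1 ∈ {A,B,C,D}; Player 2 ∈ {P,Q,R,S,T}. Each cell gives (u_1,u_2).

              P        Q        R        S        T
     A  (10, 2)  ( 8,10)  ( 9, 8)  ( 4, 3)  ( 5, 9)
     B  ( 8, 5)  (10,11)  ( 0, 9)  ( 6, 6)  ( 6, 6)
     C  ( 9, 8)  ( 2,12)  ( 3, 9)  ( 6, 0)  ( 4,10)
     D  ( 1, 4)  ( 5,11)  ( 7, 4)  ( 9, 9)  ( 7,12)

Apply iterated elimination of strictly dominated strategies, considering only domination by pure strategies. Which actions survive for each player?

P2 drop P (Q beats it: A:10>2 B:11>5 C:12>8 D:11>4)
P1 drop C (D beats it: Q:5>2 R:7>3 S:9>6 T:7>4)
P2 drop R (Q beats it: A:10>8 B:11>9 D:11>4)
P1 drop A (B beats it: Q:10>8 S:6>4 T:6>5)
P2 drop S (Q beats it: B:11>6 D:11>9)
P1→{B,D} P2→{Q,T}

Remaining: P1:{B,D} P2:{Q,T}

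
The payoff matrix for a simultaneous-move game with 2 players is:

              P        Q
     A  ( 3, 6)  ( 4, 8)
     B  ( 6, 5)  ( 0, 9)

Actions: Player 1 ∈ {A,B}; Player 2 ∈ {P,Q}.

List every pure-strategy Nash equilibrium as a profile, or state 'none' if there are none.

NE set: (A,Q)

(A,P): not NE [P1→B gives 6>3; P2→Q gives 8>6]
(A,Q): NE
(B,P): not NE [P2→Q gives 9>5]
(B,Q): not NE [P1→A gives 4>0]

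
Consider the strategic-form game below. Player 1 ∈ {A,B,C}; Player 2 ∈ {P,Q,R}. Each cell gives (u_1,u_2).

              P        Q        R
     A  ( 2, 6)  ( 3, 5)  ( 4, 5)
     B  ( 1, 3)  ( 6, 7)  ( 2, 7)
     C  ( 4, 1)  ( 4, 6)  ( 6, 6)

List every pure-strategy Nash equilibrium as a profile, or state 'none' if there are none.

PSNE = {(B,Q), (C,R)}

(A,P): not NE [P1→C gives 4>2]
(A,Q): not NE [P1→B gives 6>3; P2→P gives 6>5]
(A,R): not NE [P1→C gives 6>4; P2→P gives 6>5]
(B,P): not NE [P1→C gives 4>1; P2→R gives 7>3]
(B,Q): NE
(B,R): not NE [P1→C gives 6>2]
(C,P): not NE [P2→R gives 6>1]
(C,Q): not NE [P1→B gives 6>4]
(C,R): NE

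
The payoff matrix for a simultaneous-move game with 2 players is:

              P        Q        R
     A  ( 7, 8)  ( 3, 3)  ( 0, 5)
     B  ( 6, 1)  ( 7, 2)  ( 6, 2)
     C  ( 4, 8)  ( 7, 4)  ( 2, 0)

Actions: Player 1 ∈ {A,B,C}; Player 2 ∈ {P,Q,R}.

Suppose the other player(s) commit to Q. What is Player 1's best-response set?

u_1(A vs Q) = 3
u_1(B vs Q) = 7
u_1(C vs Q) = 7
max payoff 7 at {B,C}

argmax u_1 = {B,C}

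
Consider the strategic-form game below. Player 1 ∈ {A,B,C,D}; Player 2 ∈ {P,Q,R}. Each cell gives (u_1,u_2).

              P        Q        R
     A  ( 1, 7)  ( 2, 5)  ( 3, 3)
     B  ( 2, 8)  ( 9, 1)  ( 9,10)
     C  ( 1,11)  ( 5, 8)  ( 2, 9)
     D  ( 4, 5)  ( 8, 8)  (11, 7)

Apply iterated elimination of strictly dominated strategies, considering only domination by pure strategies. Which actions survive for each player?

P1 drop A (B beats it: P:2>1 Q:9>2 R:9>3)
P1 drop C (B beats it: P:2>1 Q:9>5 R:9>2)
P2 drop P (R beats it: B:10>8 D:7>5)
P1→{B,D} P2→{Q,R}

Survivors P1:{B,D} P2:{Q,R}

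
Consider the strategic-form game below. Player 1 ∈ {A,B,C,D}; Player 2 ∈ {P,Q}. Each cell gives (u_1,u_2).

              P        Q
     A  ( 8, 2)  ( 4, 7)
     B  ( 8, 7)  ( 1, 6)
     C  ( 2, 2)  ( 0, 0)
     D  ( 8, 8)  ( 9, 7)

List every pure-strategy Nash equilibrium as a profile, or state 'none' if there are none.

(A,P): not NE [P2→Q gives 7>2]
(A,Q): not NE [P1→D gives 9>4]
(B,P): NE
(B,Q): not NE [P1→D gives 9>1; P2→P gives 7>6]
(C,P): not NE [P1→D gives 8>2]
(C,Q): not NE [P1→D gives 9>0; P2→P gives 2>0]
(D,P): NE
(D,Q): not NE [P2→P gives 8>7]

Nash profiles: (B,P), (D,P)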